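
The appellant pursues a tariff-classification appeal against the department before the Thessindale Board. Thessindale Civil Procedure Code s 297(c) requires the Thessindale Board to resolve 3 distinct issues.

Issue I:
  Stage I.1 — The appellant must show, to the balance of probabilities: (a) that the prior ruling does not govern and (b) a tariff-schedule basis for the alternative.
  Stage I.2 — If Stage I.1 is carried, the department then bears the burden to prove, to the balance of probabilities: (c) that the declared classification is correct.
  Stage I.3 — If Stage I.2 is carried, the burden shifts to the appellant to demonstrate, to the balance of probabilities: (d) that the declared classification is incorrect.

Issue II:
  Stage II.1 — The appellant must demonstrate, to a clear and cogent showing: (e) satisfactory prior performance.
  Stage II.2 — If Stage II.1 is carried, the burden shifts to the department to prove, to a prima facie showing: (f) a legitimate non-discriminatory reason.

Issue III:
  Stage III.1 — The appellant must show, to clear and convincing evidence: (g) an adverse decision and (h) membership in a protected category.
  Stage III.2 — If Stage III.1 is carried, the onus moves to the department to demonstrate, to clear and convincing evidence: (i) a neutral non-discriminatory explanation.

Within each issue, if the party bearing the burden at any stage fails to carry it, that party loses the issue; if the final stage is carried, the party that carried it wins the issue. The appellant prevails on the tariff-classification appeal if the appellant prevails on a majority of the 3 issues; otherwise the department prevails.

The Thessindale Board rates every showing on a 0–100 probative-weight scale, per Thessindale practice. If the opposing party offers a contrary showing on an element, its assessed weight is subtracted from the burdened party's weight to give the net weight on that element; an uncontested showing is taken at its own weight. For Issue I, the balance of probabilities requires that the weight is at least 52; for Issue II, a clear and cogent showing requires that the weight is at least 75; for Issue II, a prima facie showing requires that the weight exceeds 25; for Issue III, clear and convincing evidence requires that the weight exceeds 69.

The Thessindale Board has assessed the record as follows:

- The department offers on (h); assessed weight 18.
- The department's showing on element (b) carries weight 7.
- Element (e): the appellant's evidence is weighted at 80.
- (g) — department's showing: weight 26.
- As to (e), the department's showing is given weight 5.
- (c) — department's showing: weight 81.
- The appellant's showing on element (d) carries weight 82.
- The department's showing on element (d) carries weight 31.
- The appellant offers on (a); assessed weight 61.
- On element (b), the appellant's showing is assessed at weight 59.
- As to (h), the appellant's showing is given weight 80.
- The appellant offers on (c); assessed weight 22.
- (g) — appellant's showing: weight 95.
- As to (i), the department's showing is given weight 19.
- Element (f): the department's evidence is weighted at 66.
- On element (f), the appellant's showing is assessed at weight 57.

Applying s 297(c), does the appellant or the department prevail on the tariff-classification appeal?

department

— Issue I —
Stage I.1 — burden on appellant; standard: the balance of probabilities (weight is at least 52).
    (a): 61 ≥ 52 [met]
    (b): 59 − 7 = 52 ≥ 52 [met]
  Stage I.1 carried; the burden shifts to the department.
Stage I.2 — burden on department; standard: the balance of probabilities (weight is at least 52).
    (c): 81 − 22 = 59 ≥ 52 [met]
  Stage I.2 is satisfied; the onus moves to the appellant.
Stage I.3 — burden on appellant; standard: the balance of probabilities (weight is at least 52).
    (d): 82 − 31 = 51 < 52 [not met]
  Not every element is met, so the appellant fails to carry Stage I.3.
The department prevails on this issue.
— Issue II —
Stage II.1 — burden on appellant; standard: a clear and cogent showing (weight is at least 75).
    (e): 80 − 5 = 75 ≥ 75 [met]
  The appellant carries Stage II.1; the department now bears the burden.
Stage II.2 — burden on department; standard: a prima facie showing (weight exceeds 25).
    (f): 66 − 57 = 9 ≤ 25 [not met]
  Stage II.2 not carried; the department fails its burden.
So the appellant prevails on this issue.
— Issue III —
Stage III.1 (appellant, clear and convincing evidence, weight exceeds 69): (g) net 95−26=69 ≤ 69 — fails; (h) net 80−18=62 ≤ 69 — fails.
  Not every element is met, so the appellant fails to carry Stage III.1.
The analysis ends at Stage III.1; the department prevails on this issue.
Per-issue: Issue I → department; Issue II → appellant; Issue III → department. The appellant must prevail on a majority of issues; overall, the department prevails.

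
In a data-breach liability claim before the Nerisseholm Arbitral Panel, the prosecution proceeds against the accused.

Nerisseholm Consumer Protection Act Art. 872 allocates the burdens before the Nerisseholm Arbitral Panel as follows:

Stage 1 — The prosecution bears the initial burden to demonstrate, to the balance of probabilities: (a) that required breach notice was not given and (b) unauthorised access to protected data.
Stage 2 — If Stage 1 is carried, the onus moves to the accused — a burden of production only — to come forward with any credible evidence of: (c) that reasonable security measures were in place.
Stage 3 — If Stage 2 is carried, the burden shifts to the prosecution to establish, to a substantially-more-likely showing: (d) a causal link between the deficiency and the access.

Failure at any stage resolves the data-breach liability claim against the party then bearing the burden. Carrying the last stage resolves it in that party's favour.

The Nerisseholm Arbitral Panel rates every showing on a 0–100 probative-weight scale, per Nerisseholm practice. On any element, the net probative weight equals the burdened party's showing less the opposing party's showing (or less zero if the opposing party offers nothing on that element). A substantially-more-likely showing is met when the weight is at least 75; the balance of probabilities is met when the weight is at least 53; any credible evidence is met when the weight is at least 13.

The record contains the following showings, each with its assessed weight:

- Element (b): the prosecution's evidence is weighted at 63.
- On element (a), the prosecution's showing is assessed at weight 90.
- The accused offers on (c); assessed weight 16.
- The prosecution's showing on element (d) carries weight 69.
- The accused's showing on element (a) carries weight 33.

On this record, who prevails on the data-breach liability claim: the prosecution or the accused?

Stage 1 (prosecution, the balance of probabilities, weight is at least 53): (a) net 90−33=57 ≥ 53 — meets; (b) 63 ≥ 53 — meets.
  The prosecution carries Stage 1; the accused now bears the burden.
Stage 2 (accused, any credible evidence, weight is at least 13): (c) 16 ≥ 13 — meets.
  Stage 2 is satisfied; the onus moves to the prosecution.
Stage 3 (prosecution, a substantially-more-likely showing, weight is at least 75): (d) 69 < 75 — fails.
  Not every element is met, so the prosecution fails to carry Stage 3.
The analysis ends at Stage 3; the accused prevails.

accused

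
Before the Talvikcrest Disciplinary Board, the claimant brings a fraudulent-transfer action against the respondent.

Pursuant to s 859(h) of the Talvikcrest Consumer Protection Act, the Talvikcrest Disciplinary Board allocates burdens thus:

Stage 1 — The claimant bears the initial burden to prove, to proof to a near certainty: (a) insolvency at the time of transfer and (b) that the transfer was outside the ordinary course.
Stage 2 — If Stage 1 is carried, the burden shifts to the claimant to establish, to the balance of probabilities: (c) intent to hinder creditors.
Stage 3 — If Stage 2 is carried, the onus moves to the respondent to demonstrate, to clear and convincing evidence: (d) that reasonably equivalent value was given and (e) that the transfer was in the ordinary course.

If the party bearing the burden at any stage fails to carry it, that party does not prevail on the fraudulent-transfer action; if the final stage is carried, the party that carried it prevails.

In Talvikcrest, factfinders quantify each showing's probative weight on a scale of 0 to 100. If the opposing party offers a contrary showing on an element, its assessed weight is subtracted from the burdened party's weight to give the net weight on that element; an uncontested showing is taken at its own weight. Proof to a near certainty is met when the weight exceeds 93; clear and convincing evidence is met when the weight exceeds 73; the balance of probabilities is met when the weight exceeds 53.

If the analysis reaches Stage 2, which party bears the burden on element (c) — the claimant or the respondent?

Stage 2's rule assigns the burden to the claimant (to the balance of probabilities).

claimant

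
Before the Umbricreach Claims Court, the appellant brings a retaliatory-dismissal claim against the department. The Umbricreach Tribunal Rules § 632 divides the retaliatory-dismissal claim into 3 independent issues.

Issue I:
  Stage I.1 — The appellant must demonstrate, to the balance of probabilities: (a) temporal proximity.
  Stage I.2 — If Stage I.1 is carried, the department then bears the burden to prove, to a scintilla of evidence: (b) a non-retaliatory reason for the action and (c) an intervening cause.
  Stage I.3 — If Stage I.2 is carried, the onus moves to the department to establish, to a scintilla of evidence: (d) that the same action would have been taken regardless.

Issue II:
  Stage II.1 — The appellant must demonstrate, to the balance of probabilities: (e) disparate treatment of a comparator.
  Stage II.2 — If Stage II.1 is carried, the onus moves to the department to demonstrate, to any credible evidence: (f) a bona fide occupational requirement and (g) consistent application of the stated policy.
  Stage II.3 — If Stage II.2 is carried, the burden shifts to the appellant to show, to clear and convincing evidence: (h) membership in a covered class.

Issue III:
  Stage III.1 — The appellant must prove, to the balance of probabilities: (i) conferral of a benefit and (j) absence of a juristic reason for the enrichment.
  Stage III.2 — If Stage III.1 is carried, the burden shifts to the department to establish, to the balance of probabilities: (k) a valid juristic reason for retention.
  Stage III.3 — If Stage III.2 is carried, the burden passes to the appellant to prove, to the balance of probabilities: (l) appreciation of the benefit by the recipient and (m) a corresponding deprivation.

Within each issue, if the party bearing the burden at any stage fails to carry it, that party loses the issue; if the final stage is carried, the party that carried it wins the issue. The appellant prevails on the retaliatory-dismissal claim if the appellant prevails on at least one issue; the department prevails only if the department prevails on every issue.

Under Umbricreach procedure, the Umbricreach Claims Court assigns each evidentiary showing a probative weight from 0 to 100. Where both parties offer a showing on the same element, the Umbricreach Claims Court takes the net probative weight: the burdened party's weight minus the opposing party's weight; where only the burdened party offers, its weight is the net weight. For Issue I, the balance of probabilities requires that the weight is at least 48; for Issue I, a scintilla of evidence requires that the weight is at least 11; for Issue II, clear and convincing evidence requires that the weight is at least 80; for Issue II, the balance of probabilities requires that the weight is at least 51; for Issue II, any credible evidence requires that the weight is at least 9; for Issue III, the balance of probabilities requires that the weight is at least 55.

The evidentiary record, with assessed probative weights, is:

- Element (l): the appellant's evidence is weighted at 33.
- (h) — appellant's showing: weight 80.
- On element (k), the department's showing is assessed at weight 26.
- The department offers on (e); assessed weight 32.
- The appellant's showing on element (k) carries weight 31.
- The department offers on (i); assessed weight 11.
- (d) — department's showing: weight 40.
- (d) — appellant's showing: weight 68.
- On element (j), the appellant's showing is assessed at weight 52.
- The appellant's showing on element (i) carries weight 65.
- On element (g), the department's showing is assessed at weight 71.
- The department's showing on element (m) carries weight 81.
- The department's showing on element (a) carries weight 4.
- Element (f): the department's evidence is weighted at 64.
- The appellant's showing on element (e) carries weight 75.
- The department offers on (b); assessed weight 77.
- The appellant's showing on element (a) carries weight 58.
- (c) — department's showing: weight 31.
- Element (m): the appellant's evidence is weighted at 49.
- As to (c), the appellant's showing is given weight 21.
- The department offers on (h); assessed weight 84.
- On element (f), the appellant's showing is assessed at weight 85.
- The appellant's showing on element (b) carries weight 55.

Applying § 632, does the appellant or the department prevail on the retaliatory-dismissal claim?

— Issue I —
Stage I.1 (appellant, the balance of probabilities, weight is at least 48): (a) net 58−4=54 ≥ 48 — meets.
  Stage I.1 is satisfied; the onus moves to the department.
Stage I.2 (department, a scintilla of evidence, weight is at least 11): (b) net 77−55=22 ≥ 11 — meets; (c) net 31−21=10 < 11 — fails.
  Stage I.2 not carried; the department fails its burden.
The analysis ends at Stage I.2; the appellant prevails on this issue.
— Issue II —
At Stage II.1 the appellant must meet the balance of probabilities (weight is at least 51): on (e) the weight is 75 less the opposing 32 gives net 43, < 51, so (e) does not meet the standard.
  The appellant does not carry Stage II.1.
So the department prevails on this issue.
— Issue III —
Stage III.1 (appellant, the balance of probabilities, weight is at least 55): (i) net 65−11=54 < 55 — fails; (j) 52 < 55 — fails.
  Not every element is met, so the appellant fails to carry Stage III.1.
The department prevails on this issue.
Per-issue: Issue I → appellant; Issue II → department; Issue III → department. The appellant must prevail on at least one issue; overall, the appellant prevails.

appellant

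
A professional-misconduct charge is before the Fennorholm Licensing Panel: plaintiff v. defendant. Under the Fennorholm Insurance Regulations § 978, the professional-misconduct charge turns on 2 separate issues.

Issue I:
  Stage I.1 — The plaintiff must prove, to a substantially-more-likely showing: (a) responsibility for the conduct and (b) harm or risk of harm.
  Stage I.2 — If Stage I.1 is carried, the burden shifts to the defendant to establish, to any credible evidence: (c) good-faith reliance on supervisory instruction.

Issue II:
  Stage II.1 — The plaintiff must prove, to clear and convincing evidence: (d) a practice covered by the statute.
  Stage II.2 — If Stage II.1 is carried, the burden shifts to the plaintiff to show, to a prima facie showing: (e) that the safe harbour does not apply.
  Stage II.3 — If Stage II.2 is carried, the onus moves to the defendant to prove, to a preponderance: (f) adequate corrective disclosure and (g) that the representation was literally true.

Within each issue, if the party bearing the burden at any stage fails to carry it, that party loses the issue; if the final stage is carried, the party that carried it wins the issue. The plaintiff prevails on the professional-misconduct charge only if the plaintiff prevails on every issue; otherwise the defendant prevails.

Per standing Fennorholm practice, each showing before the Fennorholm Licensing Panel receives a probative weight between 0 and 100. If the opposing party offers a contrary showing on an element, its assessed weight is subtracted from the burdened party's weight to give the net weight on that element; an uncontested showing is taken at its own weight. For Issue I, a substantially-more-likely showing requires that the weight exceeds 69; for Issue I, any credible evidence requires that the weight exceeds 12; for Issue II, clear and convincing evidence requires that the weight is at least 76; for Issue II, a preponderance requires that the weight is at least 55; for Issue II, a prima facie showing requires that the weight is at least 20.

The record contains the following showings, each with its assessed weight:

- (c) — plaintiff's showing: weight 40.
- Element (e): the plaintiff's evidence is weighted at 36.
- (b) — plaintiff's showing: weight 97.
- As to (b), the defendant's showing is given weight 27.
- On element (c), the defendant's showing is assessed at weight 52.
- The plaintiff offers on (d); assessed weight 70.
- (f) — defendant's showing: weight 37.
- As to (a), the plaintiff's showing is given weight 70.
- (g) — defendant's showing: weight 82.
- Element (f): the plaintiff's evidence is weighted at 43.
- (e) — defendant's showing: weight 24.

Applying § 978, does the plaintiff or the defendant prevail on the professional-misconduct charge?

— Issue I —
Stage I.1 — burden on plaintiff; standard: a substantially-more-likely showing (weight exceeds 69).
    (a): 70 > 69 [met]
    (b): 97 − 27 = 70 > 69 [met]
  The plaintiff carries Stage I.1; the defendant now bears the burden.
Stage I.2 — burden on defendant; standard: any credible evidence (weight exceeds 12).
    (c): 52 − 40 = 12 ≤ 12 [not met]
  Stage I.2 not carried; the defendant fails its burden.
So the plaintiff prevails on this issue.
— Issue II —
At Stage II.1 the plaintiff must meet clear and convincing evidence (weight is at least 76): on (d) the weight is 70, which does not reach 76, so (d) does not meet the standard.
  Stage II.1 not carried; the plaintiff fails its burden.
The analysis ends at Stage II.1; the defendant prevails on this issue.
Per-issue: Issue I → plaintiff; Issue II → defendant. The plaintiff must prevail on every issue; overall, the defendant prevails.

defendant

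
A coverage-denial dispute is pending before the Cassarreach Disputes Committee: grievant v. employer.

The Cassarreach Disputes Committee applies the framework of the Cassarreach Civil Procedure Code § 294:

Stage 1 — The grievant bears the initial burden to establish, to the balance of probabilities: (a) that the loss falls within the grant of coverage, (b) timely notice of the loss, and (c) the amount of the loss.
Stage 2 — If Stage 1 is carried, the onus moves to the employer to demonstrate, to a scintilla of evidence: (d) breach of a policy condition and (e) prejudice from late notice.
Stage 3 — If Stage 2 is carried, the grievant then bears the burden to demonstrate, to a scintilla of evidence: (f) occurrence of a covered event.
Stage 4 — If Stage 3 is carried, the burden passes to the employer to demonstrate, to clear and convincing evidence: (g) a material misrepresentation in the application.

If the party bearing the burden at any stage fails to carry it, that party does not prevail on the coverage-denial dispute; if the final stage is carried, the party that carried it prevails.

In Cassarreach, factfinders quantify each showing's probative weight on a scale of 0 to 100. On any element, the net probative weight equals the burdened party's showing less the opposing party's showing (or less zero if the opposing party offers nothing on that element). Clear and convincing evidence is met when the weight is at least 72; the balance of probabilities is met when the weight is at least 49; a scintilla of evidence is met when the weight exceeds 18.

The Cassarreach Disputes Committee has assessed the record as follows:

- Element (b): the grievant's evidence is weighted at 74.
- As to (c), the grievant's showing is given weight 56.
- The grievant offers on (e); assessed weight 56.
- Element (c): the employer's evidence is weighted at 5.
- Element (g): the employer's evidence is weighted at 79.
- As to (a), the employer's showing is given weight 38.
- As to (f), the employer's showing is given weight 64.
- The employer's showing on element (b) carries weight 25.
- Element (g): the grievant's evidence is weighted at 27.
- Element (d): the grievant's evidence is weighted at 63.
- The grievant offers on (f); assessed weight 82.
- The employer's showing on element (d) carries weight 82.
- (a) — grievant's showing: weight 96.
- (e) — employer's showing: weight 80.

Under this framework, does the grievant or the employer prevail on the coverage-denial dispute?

Stage 1 (grievant, the balance of probabilities, weight is at least 49): (a) net 96−38=58 ≥ 49 — meets; (b) net 74−25=49 ≥ 49 — meets; (c) net 56−5=51 ≥ 49 — meets.
  All elements met. The burden passes to the employer.
Stage 2 (employer, a scintilla of evidence, weight exceeds 18): (d) net 82−63=19 > 18 — meets; (e) net 80−56=24 > 18 — meets.
  Stage 2 carried; the burden shifts to the grievant.
Stage 3 (grievant, a scintilla of evidence, weight exceeds 18): (f) net 82−64=18 ≤ 18 — fails.
  Not every element is met, so the grievant fails to carry Stage 3.
So the employer prevails.

employer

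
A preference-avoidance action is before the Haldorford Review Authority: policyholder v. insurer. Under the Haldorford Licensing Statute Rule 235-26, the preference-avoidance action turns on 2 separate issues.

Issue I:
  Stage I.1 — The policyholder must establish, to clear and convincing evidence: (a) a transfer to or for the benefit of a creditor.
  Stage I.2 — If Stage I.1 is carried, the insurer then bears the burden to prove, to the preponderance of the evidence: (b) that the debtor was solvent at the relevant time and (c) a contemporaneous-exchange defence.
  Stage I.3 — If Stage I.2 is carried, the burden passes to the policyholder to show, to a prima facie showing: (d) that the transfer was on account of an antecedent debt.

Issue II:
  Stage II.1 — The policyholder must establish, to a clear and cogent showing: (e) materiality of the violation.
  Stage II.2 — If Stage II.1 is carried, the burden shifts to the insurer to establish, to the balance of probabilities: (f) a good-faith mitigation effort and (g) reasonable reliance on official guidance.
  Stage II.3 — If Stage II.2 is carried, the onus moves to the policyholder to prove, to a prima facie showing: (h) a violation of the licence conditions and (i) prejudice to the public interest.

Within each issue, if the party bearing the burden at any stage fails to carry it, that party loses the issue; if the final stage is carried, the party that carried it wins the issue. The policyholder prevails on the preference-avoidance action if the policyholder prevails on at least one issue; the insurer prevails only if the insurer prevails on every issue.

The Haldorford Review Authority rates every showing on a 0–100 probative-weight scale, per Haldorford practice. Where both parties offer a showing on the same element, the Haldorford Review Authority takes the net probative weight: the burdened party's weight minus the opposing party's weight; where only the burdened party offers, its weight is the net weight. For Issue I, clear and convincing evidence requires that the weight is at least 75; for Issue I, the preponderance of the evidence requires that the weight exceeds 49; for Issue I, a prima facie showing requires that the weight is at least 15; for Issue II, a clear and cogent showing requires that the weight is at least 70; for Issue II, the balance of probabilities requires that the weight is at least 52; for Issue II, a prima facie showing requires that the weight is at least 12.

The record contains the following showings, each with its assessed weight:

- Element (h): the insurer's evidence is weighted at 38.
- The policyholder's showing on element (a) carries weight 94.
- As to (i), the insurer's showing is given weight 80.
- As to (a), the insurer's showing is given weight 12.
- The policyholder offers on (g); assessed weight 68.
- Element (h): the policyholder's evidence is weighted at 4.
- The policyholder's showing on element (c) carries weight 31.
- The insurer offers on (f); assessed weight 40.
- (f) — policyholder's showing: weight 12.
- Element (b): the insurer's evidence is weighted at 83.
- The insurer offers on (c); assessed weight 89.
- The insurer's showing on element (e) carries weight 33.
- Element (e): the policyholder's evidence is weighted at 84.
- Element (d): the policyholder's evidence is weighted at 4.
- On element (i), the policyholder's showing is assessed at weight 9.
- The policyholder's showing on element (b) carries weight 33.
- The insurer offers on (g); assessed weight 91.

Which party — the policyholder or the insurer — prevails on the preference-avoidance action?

insurer

— Issue I —
Stage I.1 (policyholder, clear and convincing evidence, weight is at least 75): (a) net 94−12=82 ≥ 75 — meets.
  Stage I.1 carried; the burden shifts to the insurer.
Stage I.2 (insurer, the preponderance of the evidence, weight exceeds 49): (b) net 83−33=50 > 49 — meets; (c) net 89−31=58 > 49 — meets.
  Stage I.2 is satisfied; the onus moves to the policyholder.
Stage I.3 (policyholder, a prima facie showing, weight is at least 15): (d) 4 < 15 — fails.
  The policyholder does not carry Stage I.3.
So the insurer prevails on this issue.
— Issue II —
At Stage II.1 the policyholder must meet a clear and cogent showing (weight is at least 70): on (e) the weight is 84 less the opposing 33 gives net 51, which does not reach 70, so (e) does not meet the standard.
  The policyholder does not carry Stage II.1.
The insurer prevails on this issue.
Per-issue: Issue I → insurer; Issue II → insurer. The policyholder must prevail on at least one issue; overall, the insurer prevails.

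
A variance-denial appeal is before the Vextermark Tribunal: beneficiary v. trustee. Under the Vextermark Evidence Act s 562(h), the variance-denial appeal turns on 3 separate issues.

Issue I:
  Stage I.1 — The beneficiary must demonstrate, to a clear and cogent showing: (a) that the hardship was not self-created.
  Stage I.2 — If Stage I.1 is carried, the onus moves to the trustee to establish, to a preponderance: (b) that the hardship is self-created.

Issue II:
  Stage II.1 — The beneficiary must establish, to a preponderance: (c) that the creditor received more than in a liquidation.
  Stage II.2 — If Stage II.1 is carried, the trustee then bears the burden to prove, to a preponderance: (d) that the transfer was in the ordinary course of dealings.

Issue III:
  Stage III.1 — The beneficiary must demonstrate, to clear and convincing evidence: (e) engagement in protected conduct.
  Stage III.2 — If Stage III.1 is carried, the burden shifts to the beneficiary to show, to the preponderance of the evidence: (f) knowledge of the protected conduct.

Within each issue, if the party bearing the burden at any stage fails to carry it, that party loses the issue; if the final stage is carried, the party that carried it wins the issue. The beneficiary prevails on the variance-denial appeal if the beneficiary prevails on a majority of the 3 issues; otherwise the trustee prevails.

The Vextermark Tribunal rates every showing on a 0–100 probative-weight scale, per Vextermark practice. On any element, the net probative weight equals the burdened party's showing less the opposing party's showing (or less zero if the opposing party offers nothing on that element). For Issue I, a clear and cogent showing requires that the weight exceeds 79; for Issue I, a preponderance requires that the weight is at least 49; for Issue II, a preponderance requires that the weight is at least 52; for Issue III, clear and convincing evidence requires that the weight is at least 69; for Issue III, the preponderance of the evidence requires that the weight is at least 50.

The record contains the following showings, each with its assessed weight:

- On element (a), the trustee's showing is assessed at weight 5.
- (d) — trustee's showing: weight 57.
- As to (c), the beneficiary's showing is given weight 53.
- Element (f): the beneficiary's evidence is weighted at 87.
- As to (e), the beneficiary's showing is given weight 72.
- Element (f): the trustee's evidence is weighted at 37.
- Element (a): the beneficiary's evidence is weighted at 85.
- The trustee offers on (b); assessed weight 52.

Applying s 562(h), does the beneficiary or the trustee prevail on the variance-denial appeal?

— Issue I —
Stage I.1 (beneficiary, a clear and cogent showing, weight exceeds 79): (a) net 85−5=80 > 79 — meets.
  Stage I.1 carried; the burden shifts to the trustee.
Stage I.2 (trustee, a preponderance, weight is at least 49): (b) 52 ≥ 49 — meets.
  The trustee carries the last stage.
With every stage satisfied, the trustee prevails on this issue.
— Issue II —
Stage II.1 — burden on beneficiary; standard: a preponderance (weight is at least 52).
    (c): 53 ≥ 52 [met]
  The beneficiary carries Stage II.1; the trustee now bears the burden.
Stage II.2 — burden on trustee; standard: a preponderance (weight is at least 52).
    (d): 57 ≥ 52 [met]
  All elements met at the final stage.
With every stage satisfied, the trustee prevails on this issue.
— Issue III —
Stage III.1 — burden on beneficiary; standard: clear and convincing evidence (weight is at least 69).
    (e): 72 ≥ 69 [met]
  All elements met. The beneficiary retains the burden for Stage III.2.
Stage III.2 — burden on beneficiary; standard: the preponderance of the evidence (weight is at least 50).
    (f): 87 − 37 = 50 ≥ 50 [met]
  All elements met at the final stage.
Every stage carried; the beneficiary prevails on this issue.
Per-issue: Issue I → trustee; Issue II → trustee; Issue III → beneficiary. The beneficiary must prevail on a majority of issues; overall, the trustee prevails.

trustee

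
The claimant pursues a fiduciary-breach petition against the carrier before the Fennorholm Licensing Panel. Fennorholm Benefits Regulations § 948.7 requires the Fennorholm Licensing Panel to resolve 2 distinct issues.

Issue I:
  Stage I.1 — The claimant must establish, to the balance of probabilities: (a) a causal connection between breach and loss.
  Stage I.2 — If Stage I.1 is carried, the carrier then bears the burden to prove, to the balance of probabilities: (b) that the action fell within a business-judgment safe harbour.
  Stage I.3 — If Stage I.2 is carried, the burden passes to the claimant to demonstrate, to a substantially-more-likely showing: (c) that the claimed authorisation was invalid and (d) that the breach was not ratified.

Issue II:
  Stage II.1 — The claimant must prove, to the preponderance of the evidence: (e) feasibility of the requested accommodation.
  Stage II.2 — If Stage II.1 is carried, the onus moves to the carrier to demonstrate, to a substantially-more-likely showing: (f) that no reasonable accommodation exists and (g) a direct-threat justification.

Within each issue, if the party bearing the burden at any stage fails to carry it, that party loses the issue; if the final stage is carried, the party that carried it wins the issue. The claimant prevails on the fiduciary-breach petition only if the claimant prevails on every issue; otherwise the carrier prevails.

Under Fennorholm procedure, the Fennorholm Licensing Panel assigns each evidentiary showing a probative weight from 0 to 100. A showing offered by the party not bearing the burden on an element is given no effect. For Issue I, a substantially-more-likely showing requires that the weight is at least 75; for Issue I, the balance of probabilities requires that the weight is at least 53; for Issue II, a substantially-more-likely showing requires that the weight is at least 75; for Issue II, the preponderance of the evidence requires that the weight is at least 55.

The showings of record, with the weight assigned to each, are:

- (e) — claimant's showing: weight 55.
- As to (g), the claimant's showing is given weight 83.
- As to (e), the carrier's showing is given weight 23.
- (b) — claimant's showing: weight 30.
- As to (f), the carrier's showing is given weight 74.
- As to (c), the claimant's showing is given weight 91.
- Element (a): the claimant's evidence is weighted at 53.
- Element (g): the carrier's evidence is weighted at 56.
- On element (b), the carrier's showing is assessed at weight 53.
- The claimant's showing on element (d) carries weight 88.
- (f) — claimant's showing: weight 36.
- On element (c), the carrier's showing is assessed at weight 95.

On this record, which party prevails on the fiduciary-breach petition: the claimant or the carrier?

claimant

— Issue I —
At Stage I.1 the claimant must meet the balance of probabilities (weight is at least 53): on (a) the weight is 53, ≥ 53, so (a) meets the standard.
  The claimant carries Stage I.1; the carrier now bears the burden.
At Stage I.2 the carrier must meet the balance of probabilities (weight is at least 53): on (b) the weight is 53 (the claimant's 30 is given no effect), which does reach 53, so (b) meets the standard.
  Stage I.2 carried; the burden shifts to the claimant.
At Stage I.3 the claimant must meet a substantially-more-likely showing (weight is at least 75): on (c) the weight is 91 (the carrier's 95 is given no effect), which does reach 75, so (c) meets the standard; on (d) the weight is 88, ≥ 75, so (d) meets the standard.
  The claimant carries the last stage.
With every stage satisfied, the claimant prevails on this issue.
— Issue II —
At Stage II.1 the claimant must meet the preponderance of the evidence (weight is at least 55): on (e) the weight is 55 (the carrier's 23 is given no effect), which does reach 55, so (e) meets the standard.
  Stage II.1 carried; the burden shifts to the carrier.
At Stage II.2 the carrier must meet a substantially-more-likely showing (weight is at least 75): on (f) the weight is 74 (the claimant's 36 is given no effect), which does not reach 75, so (f) does not meet the standard; on (g) the weight is 56 (the claimant's 83 is given no effect), which does not reach 75, so (g) does not meet the standard.
  Not every element is met, so the carrier fails to carry Stage II.2.
So the claimant prevails on this issue.
Per-issue: Issue I → claimant; Issue II → claimant. The claimant must prevail on every issue; overall, the claimant prevails.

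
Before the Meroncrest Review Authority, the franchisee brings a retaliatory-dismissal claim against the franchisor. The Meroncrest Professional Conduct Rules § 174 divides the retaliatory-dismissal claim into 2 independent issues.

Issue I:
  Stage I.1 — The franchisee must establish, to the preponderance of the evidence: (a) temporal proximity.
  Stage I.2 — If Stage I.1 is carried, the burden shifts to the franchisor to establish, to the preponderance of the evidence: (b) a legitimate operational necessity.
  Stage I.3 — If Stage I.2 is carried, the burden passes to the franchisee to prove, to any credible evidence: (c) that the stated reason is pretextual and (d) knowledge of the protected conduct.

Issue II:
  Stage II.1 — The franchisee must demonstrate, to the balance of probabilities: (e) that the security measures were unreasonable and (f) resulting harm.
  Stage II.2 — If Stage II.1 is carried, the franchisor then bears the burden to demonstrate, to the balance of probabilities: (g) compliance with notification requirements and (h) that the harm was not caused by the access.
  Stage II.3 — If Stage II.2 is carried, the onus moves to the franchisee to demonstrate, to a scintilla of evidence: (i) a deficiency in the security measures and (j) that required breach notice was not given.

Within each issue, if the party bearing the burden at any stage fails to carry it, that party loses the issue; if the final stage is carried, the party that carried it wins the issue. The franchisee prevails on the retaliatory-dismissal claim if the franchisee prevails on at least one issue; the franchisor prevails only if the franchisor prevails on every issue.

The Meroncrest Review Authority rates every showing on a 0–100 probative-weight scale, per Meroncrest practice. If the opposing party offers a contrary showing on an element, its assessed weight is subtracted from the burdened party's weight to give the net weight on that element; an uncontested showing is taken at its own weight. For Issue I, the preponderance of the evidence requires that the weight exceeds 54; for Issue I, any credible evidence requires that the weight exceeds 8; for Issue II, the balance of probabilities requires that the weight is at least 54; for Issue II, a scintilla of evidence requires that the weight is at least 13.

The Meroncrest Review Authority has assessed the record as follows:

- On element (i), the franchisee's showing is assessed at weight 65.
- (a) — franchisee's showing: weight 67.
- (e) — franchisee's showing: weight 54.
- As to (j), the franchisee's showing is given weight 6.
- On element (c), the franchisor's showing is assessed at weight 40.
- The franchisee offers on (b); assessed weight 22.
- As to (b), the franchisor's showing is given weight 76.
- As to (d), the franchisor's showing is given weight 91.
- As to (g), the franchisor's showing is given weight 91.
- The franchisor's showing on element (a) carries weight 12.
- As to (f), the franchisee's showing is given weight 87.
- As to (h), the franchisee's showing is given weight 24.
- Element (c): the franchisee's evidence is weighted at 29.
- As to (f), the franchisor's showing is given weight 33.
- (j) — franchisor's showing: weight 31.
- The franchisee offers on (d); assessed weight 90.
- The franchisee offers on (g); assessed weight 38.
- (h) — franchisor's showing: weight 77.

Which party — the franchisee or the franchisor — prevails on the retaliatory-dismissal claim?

franchisee

— Issue I —
At Stage I.1 the franchisee must meet the preponderance of the evidence (weight exceeds 54): on (a) the weight is 67 less the opposing 12 gives net 55, which does exceed 54, so (a) meets the standard.
  The franchisee carries Stage I.1; the franchisor now bears the burden.
At Stage I.2 the franchisor must meet the preponderance of the evidence (weight exceeds 54): on (b) the weight is 76 less the opposing 22 gives net 54, which does not exceed 54, so (b) does not meet the standard.
  Not every element is met, so the franchisor fails to carry Stage I.2.
The franchisee prevails on this issue.
— Issue II —
At Stage II.1 the franchisee must meet the balance of probabilities (weight is at least 54): on (e) the weight is 54, ≥ 54, so (e) meets the standard; on (f) the weight is 87 less the opposing 33 gives net 54, which does reach 54, so (f) meets the standard.
  All elements met. The burden passes to the franchisor.
At Stage II.2 the franchisor must meet the balance of probabilities (weight is at least 54): on (g) the weight is 91 less the opposing 38 gives net 53, which does not reach 54, so (g) does not meet the standard; on (h) the weight is 77 less the opposing 24 gives net 53, < 54, so (h) does not meet the standard.
  The franchisor does not carry Stage II.2.
The franchisee prevails on this issue.
Per-issue: Issue I → franchisee; Issue II → franchisee. The franchisee must prevail on at least one issue; overall, the franchisee prevails.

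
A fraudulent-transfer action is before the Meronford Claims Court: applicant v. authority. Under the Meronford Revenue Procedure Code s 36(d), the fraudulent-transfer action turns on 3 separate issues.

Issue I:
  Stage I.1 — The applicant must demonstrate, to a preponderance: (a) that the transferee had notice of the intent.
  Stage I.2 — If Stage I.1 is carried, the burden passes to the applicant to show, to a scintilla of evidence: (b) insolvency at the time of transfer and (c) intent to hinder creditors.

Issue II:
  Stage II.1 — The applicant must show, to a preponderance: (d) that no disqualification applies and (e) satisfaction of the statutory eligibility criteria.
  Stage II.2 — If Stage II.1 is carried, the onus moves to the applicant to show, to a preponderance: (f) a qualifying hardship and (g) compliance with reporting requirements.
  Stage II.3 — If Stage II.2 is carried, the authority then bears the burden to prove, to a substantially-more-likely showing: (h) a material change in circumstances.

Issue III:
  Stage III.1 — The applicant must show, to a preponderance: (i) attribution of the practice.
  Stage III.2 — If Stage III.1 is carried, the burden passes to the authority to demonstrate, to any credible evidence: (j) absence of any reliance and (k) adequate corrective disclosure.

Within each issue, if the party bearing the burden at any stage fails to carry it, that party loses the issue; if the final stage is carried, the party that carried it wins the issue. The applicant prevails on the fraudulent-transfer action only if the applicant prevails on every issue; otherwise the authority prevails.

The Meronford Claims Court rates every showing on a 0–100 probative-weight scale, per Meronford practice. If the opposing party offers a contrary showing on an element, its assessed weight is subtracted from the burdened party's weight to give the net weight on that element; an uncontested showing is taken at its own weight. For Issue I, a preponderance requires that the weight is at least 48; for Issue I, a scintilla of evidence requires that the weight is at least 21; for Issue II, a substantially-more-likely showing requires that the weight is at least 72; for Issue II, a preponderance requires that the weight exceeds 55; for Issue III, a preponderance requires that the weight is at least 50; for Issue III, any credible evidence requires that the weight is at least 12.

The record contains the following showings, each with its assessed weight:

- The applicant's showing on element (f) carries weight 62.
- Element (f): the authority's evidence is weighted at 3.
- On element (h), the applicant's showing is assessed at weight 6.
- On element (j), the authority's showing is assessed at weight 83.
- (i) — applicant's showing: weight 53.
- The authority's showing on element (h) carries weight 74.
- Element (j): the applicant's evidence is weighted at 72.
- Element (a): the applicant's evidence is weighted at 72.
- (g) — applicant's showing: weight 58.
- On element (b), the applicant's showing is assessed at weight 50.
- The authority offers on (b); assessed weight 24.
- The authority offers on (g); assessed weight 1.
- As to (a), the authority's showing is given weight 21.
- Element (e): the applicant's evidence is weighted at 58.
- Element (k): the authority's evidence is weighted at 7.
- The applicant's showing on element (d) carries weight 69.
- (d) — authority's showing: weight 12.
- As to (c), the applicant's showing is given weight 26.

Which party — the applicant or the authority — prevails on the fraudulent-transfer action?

applicant

— Issue I —
Stage I.1 — burden on applicant; standard: a preponderance (weight is at least 48).
    (a): 72 − 21 = 51 ≥ 48 [met]
  Stage I.1 carried; the burden remains with the applicant.
Stage I.2 — burden on applicant; standard: a scintilla of evidence (weight is at least 21).
    (b): 50 − 24 = 26 ≥ 21 [met]
    (c): 26 ≥ 21 [met]
  The applicant carries the last stage.
Every stage carried; the applicant prevails on this issue.
— Issue II —
At Stage II.1 the applicant must meet a preponderance (weight exceeds 55): on (d) the weight is 69 less the opposing 12 gives net 57, > 55, so (d) meets the standard; on (e) the weight is 58, > 55, so (e) meets the standard.
  Stage II.1 is satisfied; the applicant continues to bear the burden.
At Stage II.2 the applicant must meet a preponderance (weight exceeds 55): on (f) the weight is 62 less the opposing 3 gives net 59, > 55, so (f) meets the standard; on (g) the weight is 58 less the opposing 1 gives net 57, which does exceed 55, so (g) meets the standard.
  All elements met. The burden passes to the authority.
At Stage II.3 the authority must meet a substantially-more-likely showing (weight is at least 72): on (h) the weight is 74 less the opposing 6 gives net 68, < 72, so (h) does not meet the standard.
  Not every element is met, so the authority fails to carry Stage II.3.
The applicant prevails on this issue.
— Issue III —
At Stage III.1 the applicant must meet a preponderance (weight is at least 50): on (i) the weight is 53, ≥ 50, so (i) meets the standard.
  All elements met. The burden passes to the authority.
At Stage III.2 the authority must meet any credible evidence (weight is at least 12): on (j) the weight is 83 less the opposing 72 gives net 11, which does not reach 12, so (j) does not meet the standard; on (k) the weight is 7, < 12, so (k) does not meet the standard.
  The authority does not carry Stage III.2.
So the applicant prevails on this issue.
Per-issue: Issue I → applicant; Issue II → applicant; Issue III → applicant. The applicant must prevail on every issue; overall, the applicant prevails.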